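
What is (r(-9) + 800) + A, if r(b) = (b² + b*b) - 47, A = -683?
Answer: 232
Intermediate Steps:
r(b) = -47 + 2*b² (r(b) = (b² + b²) - 47 = 2*b² - 47 = -47 + 2*b²)
(r(-9) + 800) + A = ((-47 + 2*(-9)²) + 800) - 683 = ((-47 + 2*81) + 800) - 683 = ((-47 + 162) + 800) - 683 = (115 + 800) - 683 = 915 - 683 = 232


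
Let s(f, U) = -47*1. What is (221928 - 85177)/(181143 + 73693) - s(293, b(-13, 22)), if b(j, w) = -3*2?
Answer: 12114043/254836 ≈ 47.537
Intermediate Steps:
b(j, w) = -6
s(f, U) = -47
(221928 - 85177)/(181143 + 73693) - s(293, b(-13, 22)) = (221928 - 85177)/(181143 + 73693) - 1*(-47) = 136751/254836 + 47 = 12114043/254836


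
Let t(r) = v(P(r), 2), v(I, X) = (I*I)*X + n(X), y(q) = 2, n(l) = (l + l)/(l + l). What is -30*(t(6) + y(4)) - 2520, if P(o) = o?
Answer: -4770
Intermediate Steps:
n(l) = 1 (n(l) = (2*l)/((2*l)) = (2*l)*(1/(2*l)) = 1)
v(I, X) = 1 + X*I² (v(I, X) = (I*I)*X + 1 = I²*X + 1 = X*I² + 1 = 1 + X*I²)
t(r) = 1 + 2*r²
-30*(t(6) + y(4)) - 2520 = -30*((1 + 2*6²) + 2) - 2520 = -30*((1 + 2*36) + 2) - 2520 = -30*((1 + 72) + 2) - 2520 = -30*(73 + 2) - 2520 = -30*75 - 2520 = -2250 - 2520 = -4770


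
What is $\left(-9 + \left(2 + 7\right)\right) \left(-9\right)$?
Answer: $0$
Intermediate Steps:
$\left(-9 + \left(2 + 7\right)\right) \left(-9\right) = \left(-9 + 9\right) \left(-9\right) = 0 \left(-9\right) = 0$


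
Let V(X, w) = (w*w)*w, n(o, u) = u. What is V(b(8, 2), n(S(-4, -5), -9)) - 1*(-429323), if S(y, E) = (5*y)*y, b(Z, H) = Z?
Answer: 428594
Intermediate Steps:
S(y, E) = 5*y²
V(X, w) = w³ (V(X, w) = w²*w = w³)
V(b(8, 2), n(S(-4, -5), -9)) - 1*(-429323) = (-9)³ - 1*(-429323) = -729 + 429323 = 428594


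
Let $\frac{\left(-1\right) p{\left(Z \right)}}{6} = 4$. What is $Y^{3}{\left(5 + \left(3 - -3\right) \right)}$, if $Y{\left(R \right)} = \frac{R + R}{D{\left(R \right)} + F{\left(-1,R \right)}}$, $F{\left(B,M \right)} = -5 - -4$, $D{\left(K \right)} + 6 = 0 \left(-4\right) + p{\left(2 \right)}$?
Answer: $- \frac{10648}{29791} \approx -0.35742$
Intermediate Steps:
$p{\left(Z \right)} = -24$ ($p{\left(Z \right)} = \left(-6\right) 4 = -24$)
$D{\left(K \right)} = -30$ ($D{\left(K \right)} = -6 + \left(0 \left(-4\right) - 24\right) = -6 + \left(0 - 24\right) = -6 - 24 = -30$)
$F{\left(B,M \right)} = -1$ ($F{\left(B,M \right)} = -5 + 4 = -1$)
$Y{\left(R \right)} = - \frac{2 R}{31}$ ($Y{\left(R \right)} = \frac{R + R}{-30 - 1} = \frac{2 R}{-31} = 2 R \left(- \frac{1}{31}\right) = - \frac{2 R}{31}$)
$Y^{3}{\left(5 + \left(3 - -3\right) \right)} = \left(- \frac{2 \left(5 + \left(3 - -3\right)\right)}{31}\right)^{3} = \left(- \frac{2 \left(5 + \left(3 + 3\right)\right)}{31}\right)^{3} = \left(- \frac{2 \left(5 + 6\right)}{31}\right)^{3} = \left(\left(- \frac{2}{31}\right) 11\right)^{3} = \left(- \frac{22}{31}\right)^{3} = - \frac{10648}{29791}$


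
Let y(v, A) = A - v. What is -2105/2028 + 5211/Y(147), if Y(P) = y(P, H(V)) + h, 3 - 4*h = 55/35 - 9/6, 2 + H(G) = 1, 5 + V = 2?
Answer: -203054261/5574972 ≈ -36.422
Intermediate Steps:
V = -3 (V = -5 + 2 = -3)
H(G) = -1 (H(G) = -2 + 1 = -1)
h = 41/56 (h = ¾ - (55/35 - 9/6)/4 = ¾ - (55*(1/35) - 9*⅙)/4 = ¾ - (11/7 - 3/2)/4 = ¾ - ¼*1/14 = ¾ - 1/56 = 41/56 ≈ 0.73214)
Y(P) = -15/56 - P (Y(P) = (-1 - P) + 41/56 = -15/56 - P)
-2105/2028 + 5211/Y(147) = -2105/2028 + 5211/(-15/56 - 1*147) = -2105*1/2028 + 5211/(-15/56 - 147) = -2105/2028 + 5211/(-8247/56) = -2105/2028 + 5211*(-56/8247) = -2105/2028 - 97272/2749 = -203054261/5574972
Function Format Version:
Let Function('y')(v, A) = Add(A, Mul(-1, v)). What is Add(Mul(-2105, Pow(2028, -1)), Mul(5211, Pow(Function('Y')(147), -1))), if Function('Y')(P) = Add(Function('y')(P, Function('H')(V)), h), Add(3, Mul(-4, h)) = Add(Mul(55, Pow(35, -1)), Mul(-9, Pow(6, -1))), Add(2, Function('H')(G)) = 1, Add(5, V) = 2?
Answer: Rational(-203054261, 5574972) ≈ -36.422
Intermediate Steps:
V = -3 (V = Add(-5, 2) = -3)
Function('H')(G) = -1 (Function('H')(G) = Add(-2, 1) = -1)
h = Rational(41, 56) (h = Add(Rational(3, 4), Mul(Rational(-1, 4), Add(Mul(55, Pow(35, -1)), Mul(-9, Pow(6, -1))))) = Add(Rational(3, 4), Mul(Rational(-1, 4), Add(Mul(55, Rational(1, 35)), Mul(-9, Rational(1, 6))))) = Add(Rational(3, 4), Mul(Rational(-1, 4), Add(Rational(11, 7), Rational(-3, 2)))) = Add(Rational(3, 4), Mul(Rational(-1, 4), Rational(1, 14))) = Add(Rational(3, 4), Rational(-1, 56)) = Rational(41, 56) ≈ 0.73214)
Function('Y')(P) = Add(Rational(-15, 56), Mul(-1, P)) (Function('Y')(P) = Add(Add(-1, Mul(-1, P)), Rational(41, 56)) = Add(Rational(-15, 56), Mul(-1, P)))
Add(Mul(-2105, Pow(2028, -1)), Mul(5211, Pow(Function('Y')(147), -1))) = Add(Mul(-2105, Pow(2028, -1)), Mul(5211, Pow(Add(Rational(-15, 56), Mul(-1, 147)), -1))) = Add(Mul(-2105, Rational(1, 2028)), Mul(5211, Pow(Add(Rational(-15, 56), -147), -1))) = Add(Rational(-2105, 2028), Mul(5211, Pow(Rational(-8247, 56), -1))) = Add(Rational(-2105, 2028), Mul(5211, Rational(-56, 8247))) = Add(Rational(-2105, 2028), Rational(-97272, 2749)) = Rational(-203054261, 5574972)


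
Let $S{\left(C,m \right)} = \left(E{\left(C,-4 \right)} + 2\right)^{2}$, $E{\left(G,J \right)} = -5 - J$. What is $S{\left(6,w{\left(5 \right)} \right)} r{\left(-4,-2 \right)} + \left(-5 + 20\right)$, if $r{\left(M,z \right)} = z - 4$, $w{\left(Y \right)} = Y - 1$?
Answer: $9$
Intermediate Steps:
$w{\left(Y \right)} = -1 + Y$
$r{\left(M,z \right)} = -4 + z$
$S{\left(C,m \right)} = 1$ ($S{\left(C,m \right)} = \left(\left(-5 - -4\right) + 2\right)^{2} = \left(\left(-5 + 4\right) + 2\right)^{2} = \left(-1 + 2\right)^{2} = 1^{2} = 1$)
$S{\left(6,w{\left(5 \right)} \right)} r{\left(-4,-2 \right)} + \left(-5 + 20\right) = 1 \left(-4 - 2\right) + \left(-5 + 20\right) = 1 \left(-6\right) + 15 = -6 + 15 = 9$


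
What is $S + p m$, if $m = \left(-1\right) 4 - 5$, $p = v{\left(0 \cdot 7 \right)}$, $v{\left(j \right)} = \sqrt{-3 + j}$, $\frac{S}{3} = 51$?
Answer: $153 - 9 i \sqrt{3} \approx 153.0 - 15.588 i$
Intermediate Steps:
$S = 153$ ($S = 3 \cdot 51 = 153$)
$p = i \sqrt{3}$ ($p = \sqrt{-3 + 0 \cdot 7} = \sqrt{-3 + 0} = \sqrt{-3} = i \sqrt{3} \approx 1.732 i$)
$m = -9$ ($m = -4 - 5 = -9$)
$S + p m = 153 + i \sqrt{3} \left(-9\right) = 153 - 9 i \sqrt{3}$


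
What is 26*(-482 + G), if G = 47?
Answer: -11310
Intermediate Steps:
26*(-482 + G) = 26*(-482 + 47) = 26*(-435) = -11310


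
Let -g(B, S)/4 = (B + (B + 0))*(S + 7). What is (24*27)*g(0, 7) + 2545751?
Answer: 2545751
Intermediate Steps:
g(B, S) = -8*B*(7 + S) (g(B, S) = -4*(B + (B + 0))*(S + 7) = -4*(B + B)*(7 + S) = -4*2*B*(7 + S) = -8*B*(7 + S))
(24*27)*g(0, 7) + 2545751 = (24*27)*(-8*0*(7 + 7)) + 2545751 = 648*(-8*0*14) + 2545751 = 648*0 + 2545751 = 0 + 2545751 = 2545751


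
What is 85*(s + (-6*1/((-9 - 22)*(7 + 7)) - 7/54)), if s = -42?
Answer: -41948605/11718 ≈ -3579.8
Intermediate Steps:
85*(s + (-6*1/((-9 - 22)*(7 + 7)) - 7/54)) = 85*(-42 + (-6*1/((-9 - 22)*(7 + 7)) - 7/54)) = 85*(-42 + (-6/((-31*14)) - 7*1/54)) = 85*(-42 + (-6/(-434) - 7/54)) = 85*(-42 + (-6*(-1/434) - 7/54)) = 85*(-42 + (3/217 - 7/54)) = 85*(-42 - 1357/11718) = 85*(-493513/11718) = -41948605/11718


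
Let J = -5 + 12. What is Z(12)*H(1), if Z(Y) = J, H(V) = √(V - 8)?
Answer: 7*I*√7 ≈ 18.52*I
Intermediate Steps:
H(V) = √(-8 + V)
J = 7
Z(Y) = 7
Z(12)*H(1) = 7*√(-8 + 1) = 7*√(-7) = 7*(I*√7) = 7*I*√7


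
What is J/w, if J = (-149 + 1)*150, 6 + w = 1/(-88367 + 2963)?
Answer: 75838752/20497 ≈ 3700.0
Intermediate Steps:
w = -512425/85404 (w = -6 + 1/(-88367 + 2963) = -6 + 1/(-85404) = -6 - 1/85404 = -512425/85404 ≈ -6.0000)
J = -22200 (J = -148*150 = -22200)
J/w = -22200/(-512425/85404) = -22200*(-85404/512425) = 75838752/20497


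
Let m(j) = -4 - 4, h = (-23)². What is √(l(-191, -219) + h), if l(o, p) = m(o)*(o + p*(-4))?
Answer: I*√4951 ≈ 70.363*I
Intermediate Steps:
h = 529
m(j) = -8
l(o, p) = -8*o + 32*p (l(o, p) = -8*(o + p*(-4)) = -8*(o - 4*p) = -8*o + 32*p)
√(l(-191, -219) + h) = √((-8*(-191) + 32*(-219)) + 529) = √((1528 - 7008) + 529) = √(-5480 + 529) = √(-4951) = I*√4951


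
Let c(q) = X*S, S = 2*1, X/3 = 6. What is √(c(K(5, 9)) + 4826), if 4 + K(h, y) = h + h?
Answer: √4862 ≈ 69.728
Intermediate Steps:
X = 18 (X = 3*6 = 18)
K(h, y) = -4 + 2*h (K(h, y) = -4 + (h + h) = -4 + 2*h)
S = 2
c(q) = 36 (c(q) = 18*2 = 36)
√(c(K(5, 9)) + 4826) = √(36 + 4826) = √4862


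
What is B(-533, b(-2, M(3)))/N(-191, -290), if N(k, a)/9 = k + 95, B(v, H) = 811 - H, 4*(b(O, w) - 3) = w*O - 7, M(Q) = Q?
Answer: -3245/3456 ≈ -0.93895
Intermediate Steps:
b(O, w) = 5/4 + O*w/4 (b(O, w) = 3 + (w*O - 7)/4 = 3 + (O*w - 7)/4 = 3 + (-7 + O*w)/4 = 3 + (-7/4 + O*w/4) = 5/4 + O*w/4)
N(k, a) = 855 + 9*k (N(k, a) = 9*(k + 95) = 9*(95 + k) = 855 + 9*k)
B(-533, b(-2, M(3)))/N(-191, -290) = (811 - (5/4 + (1/4)*(-2)*3))/(855 + 9*(-191)) = (811 - (5/4 - 3/2))/(855 - 1719) = (811 - 1*(-1/4))/(-864) = (811 + 1/4)*(-1/864) = (3245/4)*(-1/864) = -3245/3456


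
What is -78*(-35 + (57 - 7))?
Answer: -1170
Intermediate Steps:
-78*(-35 + (57 - 7)) = -78*(-35 + 50) = -78*15 = -1170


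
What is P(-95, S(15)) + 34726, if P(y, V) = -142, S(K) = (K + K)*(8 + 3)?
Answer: 34584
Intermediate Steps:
S(K) = 22*K (S(K) = (2*K)*11 = 22*K)
P(-95, S(15)) + 34726 = -142 + 34726 = 34584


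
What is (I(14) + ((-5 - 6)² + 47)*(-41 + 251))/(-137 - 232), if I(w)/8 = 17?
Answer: -35416/369 ≈ -95.978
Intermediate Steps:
I(w) = 136 (I(w) = 8*17 = 136)
(I(14) + ((-5 - 6)² + 47)*(-41 + 251))/(-137 - 232) = (136 + ((-5 - 6)² + 47)*(-41 + 251))/(-137 - 232) = (136 + ((-11)² + 47)*210)/(-369) = (136 + (121 + 47)*210)*(-1/369) = (136 + 168*210)*(-1/369) = (136 + 35280)*(-1/369) = 35416*(-1/369) = -35416/369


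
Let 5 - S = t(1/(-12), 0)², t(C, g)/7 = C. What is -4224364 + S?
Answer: -608307745/144 ≈ -4.2244e+6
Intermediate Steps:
t(C, g) = 7*C
S = 671/144 (S = 5 - (7/(-12))² = 5 - (7*(-1/12))² = 5 - (-7/12)² = 5 - 1*49/144 = 5 - 49/144 = 671/144 ≈ 4.6597)
-4224364 + S = -4224364 + 671/144 = -608307745/144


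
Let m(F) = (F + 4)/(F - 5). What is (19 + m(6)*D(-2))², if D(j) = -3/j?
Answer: 1156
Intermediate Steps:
m(F) = (4 + F)/(-5 + F)
(19 + m(6)*D(-2))² = (19 + ((4 + 6)/(-5 + 6))*(-3/(-2)))² = (19 + (10/1)*(-3*(-½)))² = (19 + (1*10)*(3/2))² = (19 + 10*(3/2))² = (19 + 15)² = 34² = 1156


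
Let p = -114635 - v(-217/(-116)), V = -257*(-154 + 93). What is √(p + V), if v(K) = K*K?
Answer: I*√1331625937/116 ≈ 314.58*I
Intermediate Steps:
v(K) = K²
V = 15677 (V = -257*(-61) = 15677)
p = -1542575649/13456 (p = -114635 - (-217/(-116))² = -114635 - (-217*(-1/116))² = -114635 - (217/116)² = -114635 - 1*47089/13456 = -114635 - 47089/13456 = -1542575649/13456 ≈ -1.1464e+5)
√(p + V) = √(-1542575649/13456 + 15677) = √(-1331625937/13456) = I*√1331625937/116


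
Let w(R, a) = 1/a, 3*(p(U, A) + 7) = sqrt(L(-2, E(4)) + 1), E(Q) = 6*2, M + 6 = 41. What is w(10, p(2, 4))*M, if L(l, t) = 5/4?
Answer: -70/13 ≈ -5.3846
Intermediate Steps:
M = 35 (M = -6 + 41 = 35)
E(Q) = 12
L(l, t) = 5/4 (L(l, t) = 5*(1/4) = 5/4)
p(U, A) = -13/2 (p(U, A) = -7 + sqrt(5/4 + 1)/3 = -7 + sqrt(9/4)/3 = -7 + (1/3)*(3/2) = -7 + 1/2 = -13/2)
w(10, p(2, 4))*M = 35/(-13/2) = -2/13*35 = -70/13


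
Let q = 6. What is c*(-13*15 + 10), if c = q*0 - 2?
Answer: 370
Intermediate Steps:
c = -2 (c = 6*0 - 2 = 0 - 2 = -2)
c*(-13*15 + 10) = -2*(-13*15 + 10) = -2*(-195 + 10) = -2*(-185) = 370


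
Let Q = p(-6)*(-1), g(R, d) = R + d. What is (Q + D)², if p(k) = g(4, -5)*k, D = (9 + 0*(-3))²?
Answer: 5625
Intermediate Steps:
D = 81 (D = (9 + 0)² = 9² = 81)
p(k) = -k (p(k) = (4 - 5)*k = -k)
Q = -6 (Q = -1*(-6)*(-1) = 6*(-1) = -6)
(Q + D)² = (-6 + 81)² = 75² = 5625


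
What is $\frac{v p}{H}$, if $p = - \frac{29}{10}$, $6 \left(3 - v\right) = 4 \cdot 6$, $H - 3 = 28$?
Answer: $\frac{29}{310} \approx 0.093548$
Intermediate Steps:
$H = 31$ ($H = 3 + 28 = 31$)
$v = -1$ ($v = 3 - \frac{4 \cdot 6}{6} = 3 - 4 = -1$)
$p = - \frac{29}{10}$ ($p = \left(-29\right) \frac{1}{10} = - \frac{29}{10} \approx -2.9$)
$\frac{v p}{H} = \frac{\left(-1\right) \left(- \frac{29}{10}\right)}{31} = \frac{29}{10} \cdot \frac{1}{31} = \frac{29}{310}$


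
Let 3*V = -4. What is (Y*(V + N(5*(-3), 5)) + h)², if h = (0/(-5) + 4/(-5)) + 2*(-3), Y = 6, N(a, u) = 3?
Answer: 256/25 ≈ 10.240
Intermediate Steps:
V = -4/3 (V = (⅓)*(-4) = -4/3 ≈ -1.3333)
h = -34/5 (h = (0*(-⅕) + 4*(-⅕)) - 6 = (0 - ⅘) - 6 = -⅘ - 6 = -34/5 ≈ -6.8000)
(Y*(V + N(5*(-3), 5)) + h)² = (6*(-4/3 + 3) - 34/5)² = (6*(5/3) - 34/5)² = (10 - 34/5)² = (16/5)² = 256/25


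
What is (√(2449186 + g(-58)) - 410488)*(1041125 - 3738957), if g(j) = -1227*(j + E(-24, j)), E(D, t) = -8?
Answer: 1107427662016 - 5395664*√632542 ≈ 1.1031e+12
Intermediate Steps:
g(j) = 9816 - 1227*j (g(j) = -1227*(j - 8) = -1227*(-8 + j) = 9816 - 1227*j)
(√(2449186 + g(-58)) - 410488)*(1041125 - 3738957) = (√(2449186 + (9816 - 1227*(-58))) - 410488)*(1041125 - 3738957) = (√(2449186 + (9816 + 71166)) - 410488)*(-2697832) = (√(2449186 + 80982) - 410488)*(-2697832) = (√2530168 - 410488)*(-2697832) = (2*√632542 - 410488)*(-2697832) = (-410488 + 2*√632542)*(-2697832) = 1107427662016 - 5395664*√632542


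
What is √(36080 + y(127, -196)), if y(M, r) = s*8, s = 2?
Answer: 16*√141 ≈ 189.99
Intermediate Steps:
y(M, r) = 16 (y(M, r) = 2*8 = 16)
√(36080 + y(127, -196)) = √(36080 + 16) = √36096 = 16*√141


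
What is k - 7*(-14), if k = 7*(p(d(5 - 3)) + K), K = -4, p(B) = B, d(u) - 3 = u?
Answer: 105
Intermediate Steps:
d(u) = 3 + u
k = 7 (k = 7*((3 + (5 - 3)) - 4) = 7*((3 + 2) - 4) = 7*(5 - 4) = 7*1 = 7)
k - 7*(-14) = 7 - 7*(-14) = 7 + 98 = 105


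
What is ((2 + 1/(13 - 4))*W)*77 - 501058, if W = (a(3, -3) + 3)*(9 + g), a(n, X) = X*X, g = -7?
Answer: -1491470/3 ≈ -4.9716e+5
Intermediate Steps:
a(n, X) = X²
W = 24 (W = ((-3)² + 3)*(9 - 7) = (9 + 3)*2 = 12*2 = 24)
((2 + 1/(13 - 4))*W)*77 - 501058 = ((2 + 1/(13 - 4))*24)*77 - 501058 = ((2 + 1/9)*24)*77 - 501058 = ((2 + ⅑)*24)*77 - 501058 = ((19/9)*24)*77 - 501058 = (152/3)*77 - 501058 = 11704/3 - 501058 = -1491470/3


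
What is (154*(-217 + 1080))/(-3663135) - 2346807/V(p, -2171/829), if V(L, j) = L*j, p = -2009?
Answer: -1018174257164369/2282415166395 ≈ -446.10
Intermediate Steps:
(154*(-217 + 1080))/(-3663135) - 2346807/V(p, -2171/829) = (154*(-217 + 1080))/(-3663135) - 2346807/((-(-4361539)/829)) = (154*863)*(-1/3663135) - 2346807/((-(-4361539)/829)) = 132902*(-1/3663135) - 2346807/((-2009*(-2171/829))) = -18986/523305 - 2346807/4361539/829 = -18986/523305 - 2346807*829/4361539 = -18986/523305 - 1945503003/4361539 = -1018174257164369/2282415166395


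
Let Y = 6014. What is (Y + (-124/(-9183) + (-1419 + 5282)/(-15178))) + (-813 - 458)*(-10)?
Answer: 2609709551719/139379574 ≈ 18724.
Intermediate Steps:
(Y + (-124/(-9183) + (-1419 + 5282)/(-15178))) + (-813 - 458)*(-10) = (6014 + (-124/(-9183) + (-1419 + 5282)/(-15178))) + (-813 - 458)*(-10) = (6014 + (-124*(-1/9183) + 3863*(-1/15178))) - 1271*(-10) = (6014 + (124/9183 - 3863/15178)) + 12710 = (6014 - 33591857/139379574) + 12710 = 838195166179/139379574 + 12710 = 2609709551719/139379574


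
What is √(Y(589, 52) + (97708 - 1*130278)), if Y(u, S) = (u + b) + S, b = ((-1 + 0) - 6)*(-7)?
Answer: 2*I*√7970 ≈ 178.55*I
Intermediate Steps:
b = 49 (b = (-1 - 6)*(-7) = -7*(-7) = 49)
Y(u, S) = 49 + S + u (Y(u, S) = (u + 49) + S = (49 + u) + S = 49 + S + u)
√(Y(589, 52) + (97708 - 1*130278)) = √((49 + 52 + 589) + (97708 - 1*130278)) = √(690 + (97708 - 130278)) = √(690 - 32570) = √(-31880) = 2*I*√7970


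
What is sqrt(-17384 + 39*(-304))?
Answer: 2*I*sqrt(7310) ≈ 171.0*I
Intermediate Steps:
sqrt(-17384 + 39*(-304)) = sqrt(-17384 - 11856) = sqrt(-29240) = 2*I*sqrt(7310)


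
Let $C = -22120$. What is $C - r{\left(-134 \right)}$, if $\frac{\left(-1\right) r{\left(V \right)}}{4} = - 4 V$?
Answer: $-19976$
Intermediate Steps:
$r{\left(V \right)} = 16 V$ ($r{\left(V \right)} = - 4 \left(- 4 V\right) = 16 V$)
$C - r{\left(-134 \right)} = -22120 - 16 \left(-134\right) = -22120 - -2144 = -22120 + 2144 = -19976$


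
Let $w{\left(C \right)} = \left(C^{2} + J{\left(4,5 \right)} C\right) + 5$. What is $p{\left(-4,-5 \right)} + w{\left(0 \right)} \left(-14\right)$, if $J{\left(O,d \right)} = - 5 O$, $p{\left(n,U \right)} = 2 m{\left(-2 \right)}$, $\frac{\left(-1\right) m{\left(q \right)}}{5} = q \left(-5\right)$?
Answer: $-170$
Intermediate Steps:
$m{\left(q \right)} = 25 q$ ($m{\left(q \right)} = - 5 q \left(-5\right) = - 5 \left(- 5 q\right) = 25 q$)
$p{\left(n,U \right)} = -100$ ($p{\left(n,U \right)} = 2 \cdot 25 \left(-2\right) = 2 \left(-50\right) = -100$)
$w{\left(C \right)} = 5 + C^{2} - 20 C$ ($w{\left(C \right)} = \left(C^{2} + \left(-5\right) 4 C\right) + 5 = \left(C^{2} - 20 C\right) + 5 = 5 + C^{2} - 20 C$)
$p{\left(-4,-5 \right)} + w{\left(0 \right)} \left(-14\right) = -100 + \left(5 + 0^{2} - 0\right) \left(-14\right) = -100 + \left(5 + 0 + 0\right) \left(-14\right) = -100 + 5 \left(-14\right) = -100 - 70 = -170$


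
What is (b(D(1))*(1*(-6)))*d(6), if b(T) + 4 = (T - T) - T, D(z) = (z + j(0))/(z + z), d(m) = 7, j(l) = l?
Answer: 189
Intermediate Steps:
D(z) = ½ (D(z) = (z + 0)/(z + z) = z/((2*z)) = z*(1/(2*z)) = ½)
b(T) = -4 - T (b(T) = -4 + ((T - T) - T) = -4 + (0 - T) = -4 - T)
(b(D(1))*(1*(-6)))*d(6) = ((-4 - 1*½)*(1*(-6)))*7 = ((-4 - ½)*(-6))*7 = -9/2*(-6)*7 = 27*7 = 189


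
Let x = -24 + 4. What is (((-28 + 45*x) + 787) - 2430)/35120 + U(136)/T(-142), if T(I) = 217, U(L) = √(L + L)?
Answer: -2571/35120 + 4*√17/217 ≈ 0.0027958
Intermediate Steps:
U(L) = √2*√L (U(L) = √(2*L) = √2*√L)
x = -20
(((-28 + 45*x) + 787) - 2430)/35120 + U(136)/T(-142) = (((-28 + 45*(-20)) + 787) - 2430)/35120 + (√2*√136)/217 = (((-28 - 900) + 787) - 2430)*(1/35120) + (√2*(2*√34))*(1/217) = ((-928 + 787) - 2430)*(1/35120) + (4*√17)*(1/217) = (-141 - 2430)*(1/35120) + 4*√17/217 = -2571*1/35120 + 4*√17/217 = -2571/35120 + 4*√17/217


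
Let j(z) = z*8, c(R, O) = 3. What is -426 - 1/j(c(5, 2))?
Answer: -10225/24 ≈ -426.04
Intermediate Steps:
j(z) = 8*z
-426 - 1/j(c(5, 2)) = -426 - 1/(8*3) = -426 - 1/24 = -10225/24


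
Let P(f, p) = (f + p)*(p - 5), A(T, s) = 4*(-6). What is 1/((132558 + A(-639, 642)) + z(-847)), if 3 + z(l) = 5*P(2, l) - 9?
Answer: 1/3732222 ≈ 2.6794e-7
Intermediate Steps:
A(T, s) = -24
P(f, p) = (-5 + p)*(f + p) (P(f, p) = (f + p)*(-5 + p) = (-5 + p)*(f + p))
z(l) = -62 - 15*l + 5*l² (z(l) = -3 + (5*(l² - 5*2 - 5*l + 2*l) - 9) = -3 + (5*(l² - 10 - 5*l + 2*l) - 9) = -3 + (5*(-10 + l² - 3*l) - 9) = -3 + ((-50 - 15*l + 5*l²) - 9) = -3 + (-59 - 15*l + 5*l²) = -62 - 15*l + 5*l²)
1/((132558 + A(-639, 642)) + z(-847)) = 1/((132558 - 24) + (-62 - 15*(-847) + 5*(-847)²)) = 1/(132534 + (-62 + 12705 + 5*717409)) = 1/(132534 + (-62 + 12705 + 3587045)) = 1/(132534 + 3599688) = 1/3732222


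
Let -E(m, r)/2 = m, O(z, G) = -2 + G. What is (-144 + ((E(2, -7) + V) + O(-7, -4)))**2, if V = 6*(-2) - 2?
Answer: 28224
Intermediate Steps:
E(m, r) = -2*m
V = -14 (V = -12 - 2 = -14)
(-144 + ((E(2, -7) + V) + O(-7, -4)))**2 = (-144 + ((-2*2 - 14) + (-2 - 4)))**2 = (-144 + ((-4 - 14) - 6))**2 = (-144 + (-18 - 6))**2 = (-144 - 24)**2 = (-168)**2 = 28224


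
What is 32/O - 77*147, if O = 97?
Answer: -1097911/97 ≈ -11319.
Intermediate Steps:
32/O - 77*147 = 32/97 - 77*147 = 32*(1/97) - 11319 = 32/97 - 11319 = -1097911/97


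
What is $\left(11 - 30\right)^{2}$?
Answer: $361$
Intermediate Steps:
$\left(11 - 30\right)^{2} = \left(-19\right)^{2} = 361$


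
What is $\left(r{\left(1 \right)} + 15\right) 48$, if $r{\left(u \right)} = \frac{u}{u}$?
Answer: $768$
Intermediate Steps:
$r{\left(u \right)} = 1$
$\left(r{\left(1 \right)} + 15\right) 48 = \left(1 + 15\right) 48 = 16 \cdot 48 = 768$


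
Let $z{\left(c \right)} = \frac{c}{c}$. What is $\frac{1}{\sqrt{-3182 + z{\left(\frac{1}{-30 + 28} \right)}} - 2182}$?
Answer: $- \frac{2182}{4764305} - \frac{i \sqrt{3181}}{4764305} \approx -0.00045799 - 1.1838 \cdot 10^{-5} i$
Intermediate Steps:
$z{\left(c \right)} = 1$
$\frac{1}{\sqrt{-3182 + z{\left(\frac{1}{-30 + 28} \right)}} - 2182} = \frac{1}{\sqrt{-3182 + 1} - 2182} = \frac{1}{\sqrt{-3181} - 2182} = \frac{1}{i \sqrt{3181} - 2182} = \frac{1}{-2182 + i \sqrt{3181}}$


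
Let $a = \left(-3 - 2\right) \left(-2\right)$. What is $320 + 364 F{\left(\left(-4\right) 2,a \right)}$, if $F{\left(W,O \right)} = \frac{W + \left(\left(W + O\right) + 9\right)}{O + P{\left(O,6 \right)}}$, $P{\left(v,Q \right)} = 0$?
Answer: $\frac{2146}{5} \approx 429.2$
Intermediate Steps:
$a = 10$ ($a = \left(-5\right) \left(-2\right) = 10$)
$F{\left(W,O \right)} = \frac{9 + O + 2 W}{O}$ ($F{\left(W,O \right)} = \frac{W + \left(\left(W + O\right) + 9\right)}{O + 0} = \frac{W + \left(\left(O + W\right) + 9\right)}{O} = \frac{W + \left(9 + O + W\right)}{O} = \frac{9 + O + 2 W}{O}$)
$320 + 364 F{\left(\left(-4\right) 2,a \right)} = 320 + 364 \frac{9 + 10 + 2 \left(\left(-4\right) 2\right)}{10} = 320 + 364 \frac{9 + 10 + 2 \left(-8\right)}{10} = 320 + 364 \frac{9 + 10 - 16}{10} = 320 + 364 \cdot \frac{1}{10} \cdot 3 = 320 + 364 \cdot \frac{3}{10} = 320 + \frac{546}{5} = \frac{2146}{5}$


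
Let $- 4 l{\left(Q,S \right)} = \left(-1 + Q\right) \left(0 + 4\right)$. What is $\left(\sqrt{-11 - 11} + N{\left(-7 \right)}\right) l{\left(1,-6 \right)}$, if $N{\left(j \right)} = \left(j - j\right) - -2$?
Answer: $0$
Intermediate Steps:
$l{\left(Q,S \right)} = 1 - Q$ ($l{\left(Q,S \right)} = - \frac{\left(-1 + Q\right) \left(0 + 4\right)}{4} = - \frac{\left(-1 + Q\right) 4}{4} = - \frac{-4 + 4 Q}{4} = 1 - Q$)
$N{\left(j \right)} = 2$ ($N{\left(j \right)} = 0 + 2 = 2$)
$\left(\sqrt{-11 - 11} + N{\left(-7 \right)}\right) l{\left(1,-6 \right)} = \left(\sqrt{-11 - 11} + 2\right) \left(1 - 1\right) = \left(\sqrt{-22} + 2\right) \left(1 - 1\right) = \left(i \sqrt{22} + 2\right) 0 = \left(2 + i \sqrt{22}\right) 0 = 0$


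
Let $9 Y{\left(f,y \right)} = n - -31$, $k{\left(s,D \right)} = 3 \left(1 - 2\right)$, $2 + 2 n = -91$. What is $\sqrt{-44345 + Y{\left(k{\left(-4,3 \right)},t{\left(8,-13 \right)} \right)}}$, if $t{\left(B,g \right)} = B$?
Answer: $\frac{i \sqrt{1596482}}{6} \approx 210.59 i$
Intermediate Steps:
$n = - \frac{93}{2}$ ($n = -1 + \frac{1}{2} \left(-91\right) = -1 - \frac{91}{2} = - \frac{93}{2} \approx -46.5$)
$k{\left(s,D \right)} = -3$ ($k{\left(s,D \right)} = 3 \left(-1\right) = -3$)
$Y{\left(f,y \right)} = - \frac{31}{18}$ ($Y{\left(f,y \right)} = \frac{- \frac{93}{2} - -31}{9} = \frac{- \frac{93}{2} + 31}{9} = \frac{1}{9} \left(- \frac{31}{2}\right) = - \frac{31}{18}$)
$\sqrt{-44345 + Y{\left(k{\left(-4,3 \right)},t{\left(8,-13 \right)} \right)}} = \sqrt{-44345 - \frac{31}{18}} = \sqrt{- \frac{798241}{18}} = \frac{i \sqrt{1596482}}{6}$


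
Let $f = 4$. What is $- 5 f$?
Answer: $-20$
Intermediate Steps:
$- 5 f = \left(-5\right) 4 = -20$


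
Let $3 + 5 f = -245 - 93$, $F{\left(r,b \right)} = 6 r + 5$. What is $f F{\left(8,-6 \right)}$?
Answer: $- \frac{18073}{5} \approx -3614.6$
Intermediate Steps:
$F{\left(r,b \right)} = 5 + 6 r$
$f = - \frac{341}{5}$ ($f = - \frac{3}{5} + \frac{-245 - 93}{5} = - \frac{3}{5} + \frac{1}{5} \left(-338\right) = - \frac{3}{5} - \frac{338}{5} = - \frac{341}{5} \approx -68.2$)
$f F{\left(8,-6 \right)} = - \frac{341 \left(5 + 6 \cdot 8\right)}{5} = - \frac{341 \left(5 + 48\right)}{5} = \left(- \frac{341}{5}\right) 53 = - \frac{18073}{5}$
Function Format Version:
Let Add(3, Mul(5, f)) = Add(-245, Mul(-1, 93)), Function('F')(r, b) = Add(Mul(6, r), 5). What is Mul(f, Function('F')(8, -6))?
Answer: Rational(-18073, 5) ≈ -3614.6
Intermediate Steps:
Function('F')(r, b) = Add(5, Mul(6, r))
f = Rational(-341, 5) (f = Add(Rational(-3, 5), Mul(Rational(1, 5), Add(-245, Mul(-1, 93)))) = Add(Rational(-3, 5), Mul(Rational(1, 5), Add(-245, -93))) = Add(Rational(-3, 5), Mul(Rational(1, 5), -338)) = Add(Rational(-3, 5), Rational(-338, 5)) = Rational(-341, 5) ≈ -68.200)
Mul(f, Function('F')(8, -6)) = Mul(Rational(-341, 5), Add(5, Mul(6, 8))) = Mul(Rational(-341, 5), Add(5, 48)) = Mul(Rational(-341, 5), 53) = Rational(-18073, 5)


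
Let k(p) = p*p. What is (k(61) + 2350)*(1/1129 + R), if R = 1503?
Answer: 10301807048/1129 ≈ 9.1247e+6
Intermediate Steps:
k(p) = p²
(k(61) + 2350)*(1/1129 + R) = (61² + 2350)*(1/1129 + 1503) = (3721 + 2350)*(1/1129 + 1503) = 6071*(1696888/1129) = 10301807048/1129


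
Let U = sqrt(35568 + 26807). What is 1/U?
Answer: sqrt(2495)/12475 ≈ 0.0040040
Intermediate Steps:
U = 5*sqrt(2495) (U = sqrt(62375) = 5*sqrt(2495) ≈ 249.75)
1/U = 1/(5*sqrt(2495)) = sqrt(2495)/12475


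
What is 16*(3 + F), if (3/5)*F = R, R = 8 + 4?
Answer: 368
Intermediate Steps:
R = 12
F = 20 (F = (5/3)*12 = 20)
16*(3 + F) = 16*(3 + 20) = 16*23 = 368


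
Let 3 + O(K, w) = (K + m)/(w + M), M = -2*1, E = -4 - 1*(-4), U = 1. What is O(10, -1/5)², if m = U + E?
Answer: 64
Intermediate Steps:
E = 0 (E = -4 + 4 = 0)
M = -2
m = 1 (m = 1 + 0 = 1)
O(K, w) = -3 + (1 + K)/(-2 + w) (O(K, w) = -3 + (K + 1)/(w - 2) = -3 + (1 + K)/(-2 + w))
O(10, -1/5)² = ((7 + 10 - (-3)/5)/(-2 - 1/5))² = ((7 + 10 - (-3)/5)/(-2 - 1*⅕))² = ((7 + 10 - 3*(-⅕))/(-2 - ⅕))² = ((7 + 10 + ⅗)/(-11/5))² = (-5/11*88/5)² = (-8)² = 64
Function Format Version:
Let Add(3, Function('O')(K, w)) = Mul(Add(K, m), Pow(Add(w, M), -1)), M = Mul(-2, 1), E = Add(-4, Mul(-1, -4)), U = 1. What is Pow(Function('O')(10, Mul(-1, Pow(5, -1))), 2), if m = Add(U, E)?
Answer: 64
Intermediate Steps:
E = 0 (E = Add(-4, 4) = 0)
M = -2
m = 1 (m = Add(1, 0) = 1)
Function('O')(K, w) = Add(-3, Mul(Pow(Add(-2, w), -1), Add(1, K))) (Function('O')(K, w) = Add(-3, Mul(Add(K, 1), Pow(Add(w, -2), -1))) = Add(-3, Mul(Add(1, K), Pow(Add(-2, w), -1))) = Add(-3, Mul(Pow(Add(-2, w), -1), Add(1, K))))
Pow(Function('O')(10, Mul(-1, Pow(5, -1))), 2) = Pow(Mul(Pow(Add(-2, Mul(-1, Pow(5, -1))), -1), Add(7, 10, Mul(-3, Mul(-1, Pow(5, -1))))), 2) = Pow(Mul(Pow(Add(-2, Mul(-1, Rational(1, 5))), -1), Add(7, 10, Mul(-3, Mul(-1, Rational(1, 5))))), 2) = Pow(Mul(Pow(Add(-2, Rational(-1, 5)), -1), Add(7, 10, Mul(-3, Rational(-1, 5)))), 2) = Pow(Mul(Pow(Rational(-11, 5), -1), Add(7, 10, Rational(3, 5))), 2) = Pow(Mul(Rational(-5, 11), Rational(88, 5)), 2) = Pow(-8, 2) = 64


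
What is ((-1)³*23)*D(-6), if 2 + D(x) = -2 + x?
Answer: 230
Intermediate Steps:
D(x) = -4 + x (D(x) = -2 + (-2 + x) = -4 + x)
((-1)³*23)*D(-6) = ((-1)³*23)*(-4 - 6) = -1*23*(-10) = -23*(-10) = 230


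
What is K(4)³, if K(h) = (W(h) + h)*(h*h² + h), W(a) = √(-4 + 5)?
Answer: 39304000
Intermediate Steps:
W(a) = 1 (W(a) = √1 = 1)
K(h) = (1 + h)*(h + h³) (K(h) = (1 + h)*(h*h² + h) = (1 + h)*(h³ + h) = (1 + h)*(h + h³))
K(4)³ = (4*(1 + 4 + 4² + 4³))³ = (4*(1 + 4 + 16 + 64))³ = (4*85)³ = 340³ = 39304000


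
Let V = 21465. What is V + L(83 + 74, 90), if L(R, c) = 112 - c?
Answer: 21487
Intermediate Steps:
V + L(83 + 74, 90) = 21465 + (112 - 1*90) = 21465 + (112 - 90) = 21465 + 22 = 21487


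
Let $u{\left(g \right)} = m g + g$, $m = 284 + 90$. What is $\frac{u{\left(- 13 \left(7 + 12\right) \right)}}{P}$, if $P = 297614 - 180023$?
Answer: $- \frac{1625}{2063} \approx -0.78769$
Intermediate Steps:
$m = 374$
$u{\left(g \right)} = 375 g$ ($u{\left(g \right)} = 374 g + g = 375 g$)
$P = 117591$ ($P = 297614 - 180023 = 117591$)
$\frac{u{\left(- 13 \left(7 + 12\right) \right)}}{P} = \frac{375 \left(- 13 \left(7 + 12\right)\right)}{117591} = 375 \left(\left(-13\right) 19\right) \frac{1}{117591} = 375 \left(-247\right) \frac{1}{117591} = \left(-92625\right) \frac{1}{117591} = - \frac{1625}{2063}$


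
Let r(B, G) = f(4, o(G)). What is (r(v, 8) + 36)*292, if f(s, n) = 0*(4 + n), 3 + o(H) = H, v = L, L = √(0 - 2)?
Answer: 10512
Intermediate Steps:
L = I*√2 (L = √(-2) = I*√2 ≈ 1.4142*I)
v = I*√2 ≈ 1.4142*I
o(H) = -3 + H
f(s, n) = 0
r(B, G) = 0
(r(v, 8) + 36)*292 = (0 + 36)*292 = 36*292 = 10512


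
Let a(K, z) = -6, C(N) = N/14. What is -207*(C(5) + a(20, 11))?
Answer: 16353/14 ≈ 1168.1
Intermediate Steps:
C(N) = N/14 (C(N) = N*(1/14) = N/14)
-207*(C(5) + a(20, 11)) = -207*((1/14)*5 - 6) = -207*(5/14 - 6) = -207*(-79/14) = 16353/14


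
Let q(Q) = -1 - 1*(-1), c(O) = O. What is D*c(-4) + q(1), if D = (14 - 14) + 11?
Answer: -44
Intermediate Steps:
D = 11 (D = 0 + 11 = 11)
q(Q) = 0 (q(Q) = -1 + 1 = 0)
D*c(-4) + q(1) = 11*(-4) + 0 = -44 + 0 = -44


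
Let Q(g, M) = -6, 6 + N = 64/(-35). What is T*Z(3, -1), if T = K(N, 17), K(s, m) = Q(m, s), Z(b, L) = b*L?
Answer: 18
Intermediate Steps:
Z(b, L) = L*b
N = -274/35 (N = -6 + 64/(-35) = -6 + 64*(-1/35) = -6 - 64/35 = -274/35 ≈ -7.8286)
K(s, m) = -6
T = -6
T*Z(3, -1) = -(-6)*3 = -6*(-3) = 18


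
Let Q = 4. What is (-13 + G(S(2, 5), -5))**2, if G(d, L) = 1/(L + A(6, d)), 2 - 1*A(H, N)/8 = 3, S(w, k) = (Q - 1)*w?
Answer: 28900/169 ≈ 171.01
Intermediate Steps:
S(w, k) = 3*w (S(w, k) = (4 - 1)*w = 3*w)
A(H, N) = -8 (A(H, N) = 16 - 8*3 = 16 - 24 = -8)
G(d, L) = 1/(-8 + L) (G(d, L) = 1/(L - 8) = 1/(-8 + L))
(-13 + G(S(2, 5), -5))**2 = (-13 + 1/(-8 - 5))**2 = (-13 + 1/(-13))**2 = (-13 - 1/13)**2 = (-170/13)**2 = 28900/169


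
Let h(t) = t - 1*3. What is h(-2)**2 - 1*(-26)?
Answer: 51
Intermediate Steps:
h(t) = -3 + t (h(t) = t - 3 = -3 + t)
h(-2)**2 - 1*(-26) = (-3 - 2)**2 - 1*(-26) = (-5)**2 + 26 = 25 + 26 = 51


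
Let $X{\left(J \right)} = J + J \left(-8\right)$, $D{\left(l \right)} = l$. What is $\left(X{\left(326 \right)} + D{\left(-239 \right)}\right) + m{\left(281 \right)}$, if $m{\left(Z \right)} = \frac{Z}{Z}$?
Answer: $-2520$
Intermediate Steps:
$X{\left(J \right)} = - 7 J$ ($X{\left(J \right)} = J - 8 J = - 7 J$)
$m{\left(Z \right)} = 1$
$\left(X{\left(326 \right)} + D{\left(-239 \right)}\right) + m{\left(281 \right)} = \left(\left(-7\right) 326 - 239\right) + 1 = \left(-2282 - 239\right) + 1 = -2521 + 1 = -2520$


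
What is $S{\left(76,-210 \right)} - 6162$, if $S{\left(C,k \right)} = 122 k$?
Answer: $-31782$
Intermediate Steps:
$S{\left(76,-210 \right)} - 6162 = 122 \left(-210\right) - 6162 = -25620 - 6162 = -31782$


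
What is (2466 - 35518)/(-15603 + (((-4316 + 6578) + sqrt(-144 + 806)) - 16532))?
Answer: 987362396/892395467 + 33052*sqrt(662)/892395467 ≈ 1.1074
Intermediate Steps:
(2466 - 35518)/(-15603 + (((-4316 + 6578) + sqrt(-144 + 806)) - 16532)) = -33052/(-15603 + ((2262 + sqrt(662)) - 16532)) = -33052/(-15603 + (-14270 + sqrt(662))) = -33052/(-29873 + sqrt(662))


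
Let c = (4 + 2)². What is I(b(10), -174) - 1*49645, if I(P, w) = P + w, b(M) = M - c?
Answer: -49845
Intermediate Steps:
c = 36 (c = 6² = 36)
b(M) = -36 + M (b(M) = M - 1*36 = M - 36 = -36 + M)
I(b(10), -174) - 1*49645 = ((-36 + 10) - 174) - 1*49645 = (-26 - 174) - 49645 = -200 - 49645 = -49845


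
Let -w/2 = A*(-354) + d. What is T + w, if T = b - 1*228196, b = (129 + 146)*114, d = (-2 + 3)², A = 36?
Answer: -171360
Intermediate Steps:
d = 1 (d = 1² = 1)
w = 25486 (w = -2*(36*(-354) + 1) = -2*(-12744 + 1) = -2*(-12743) = 25486)
b = 31350 (b = 275*114 = 31350)
T = -196846 (T = 31350 - 1*228196 = 31350 - 228196 = -196846)
T + w = -196846 + 25486 = -171360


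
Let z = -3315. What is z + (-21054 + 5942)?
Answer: -18427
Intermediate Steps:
z + (-21054 + 5942) = -3315 + (-21054 + 5942) = -3315 - 15112 = -18427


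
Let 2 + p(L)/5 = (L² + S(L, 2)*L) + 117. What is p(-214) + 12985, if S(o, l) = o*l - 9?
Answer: 710130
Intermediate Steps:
S(o, l) = -9 + l*o (S(o, l) = l*o - 9 = -9 + l*o)
p(L) = 575 + 5*L² + 5*L*(-9 + 2*L) (p(L) = -10 + 5*((L² + (-9 + 2*L)*L) + 117) = -10 + 5*((L² + L*(-9 + 2*L)) + 117) = -10 + 5*(117 + L² + L*(-9 + 2*L)) = -10 + (585 + 5*L² + 5*L*(-9 + 2*L)) = 575 + 5*L² + 5*L*(-9 + 2*L))
p(-214) + 12985 = (575 - 45*(-214) + 15*(-214)²) + 12985 = (575 + 9630 + 15*45796) + 12985 = (575 + 9630 + 686940) + 12985 = 697145 + 12985 = 710130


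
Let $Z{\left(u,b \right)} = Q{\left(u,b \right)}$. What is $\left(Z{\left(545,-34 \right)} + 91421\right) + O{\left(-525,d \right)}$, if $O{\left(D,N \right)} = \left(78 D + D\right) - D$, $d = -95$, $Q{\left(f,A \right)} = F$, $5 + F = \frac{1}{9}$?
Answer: $\frac{454195}{9} \approx 50466.0$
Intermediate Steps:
$F = - \frac{44}{9}$ ($F = -5 + \frac{1}{9} = - \frac{44}{9} \approx -4.8889$)
$Q{\left(f,A \right)} = - \frac{44}{9}$
$Z{\left(u,b \right)} = - \frac{44}{9}$
$O{\left(D,N \right)} = 78 D$ ($O{\left(D,N \right)} = 79 D - D = 78 D$)
$\left(Z{\left(545,-34 \right)} + 91421\right) + O{\left(-525,d \right)} = \left(- \frac{44}{9} + 91421\right) + 78 \left(-525\right) = \frac{822745}{9} - 40950 = \frac{454195}{9}$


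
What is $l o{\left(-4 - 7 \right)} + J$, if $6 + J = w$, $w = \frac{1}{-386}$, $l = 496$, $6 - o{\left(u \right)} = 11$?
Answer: $- \frac{959597}{386} \approx -2486.0$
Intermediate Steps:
$o{\left(u \right)} = -5$ ($o{\left(u \right)} = 6 - 11 = -5$)
$w = - \frac{1}{386} \approx -0.0025907$
$J = - \frac{2317}{386}$ ($J = -6 - \frac{1}{386} = - \frac{2317}{386} \approx -6.0026$)
$l o{\left(-4 - 7 \right)} + J = 496 \left(-5\right) - \frac{2317}{386} = -2480 - \frac{2317}{386} = - \frac{959597}{386}$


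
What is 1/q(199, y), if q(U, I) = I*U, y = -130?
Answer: -1/25870 ≈ -3.8655e-5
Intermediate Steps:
1/q(199, y) = 1/(-130*199) = 1/(-25870) = -1/25870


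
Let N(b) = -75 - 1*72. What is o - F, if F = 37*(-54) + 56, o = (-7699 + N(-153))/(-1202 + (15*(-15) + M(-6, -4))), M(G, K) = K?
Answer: 2786848/1431 ≈ 1947.5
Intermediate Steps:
N(b) = -147 (N(b) = -75 - 72 = -147)
o = 7846/1431 (o = (-7699 - 147)/(-1202 + (15*(-15) - 4)) = -7846/(-1202 + (-225 - 4)) = -7846/(-1202 - 229) = -7846/(-1431) = -7846*(-1/1431) = 7846/1431 ≈ 5.4829)
F = -1942 (F = -1998 + 56 = -1942)
o - F = 7846/1431 - 1*(-1942) = 7846/1431 + 1942 = 2786848/1431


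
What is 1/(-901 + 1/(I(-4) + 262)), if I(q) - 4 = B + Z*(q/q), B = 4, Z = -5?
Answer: -265/238764 ≈ -0.0011099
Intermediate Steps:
I(q) = 3 (I(q) = 4 + (4 - 5*q/q) = 4 + (4 - 5*1) = 4 + (4 - 5) = 4 - 1 = 3)
1/(-901 + 1/(I(-4) + 262)) = 1/(-901 + 1/(3 + 262)) = 1/(-901 + 1/265) = 1/(-238764/265) = -265/238764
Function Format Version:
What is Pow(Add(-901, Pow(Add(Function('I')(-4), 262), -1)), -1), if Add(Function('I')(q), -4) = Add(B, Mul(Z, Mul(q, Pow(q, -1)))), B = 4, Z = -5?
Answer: Rational(-265, 238764) ≈ -0.0011099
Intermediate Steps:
Function('I')(q) = 3 (Function('I')(q) = Add(4, Add(4, Mul(-5, Mul(q, Pow(q, -1))))) = Add(4, Add(4, Mul(-5, 1))) = Add(4, Add(4, -5)) = Add(4, -1) = 3)
Pow(Add(-901, Pow(Add(Function('I')(-4), 262), -1)), -1) = Pow(Add(-901, Pow(Add(3, 262), -1)), -1) = Pow(Add(-901, Pow(265, -1)), -1) = Pow(Add(-901, Rational(1, 265)), -1) = Pow(Rational(-238764, 265), -1) = Rational(-265, 238764)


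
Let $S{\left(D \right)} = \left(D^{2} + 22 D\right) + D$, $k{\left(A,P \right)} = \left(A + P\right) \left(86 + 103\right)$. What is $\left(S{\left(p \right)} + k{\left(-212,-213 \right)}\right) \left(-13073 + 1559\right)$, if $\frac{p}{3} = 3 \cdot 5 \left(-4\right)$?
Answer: $599476410$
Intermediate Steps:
$p = -180$ ($p = 3 \cdot 3 \cdot 5 \left(-4\right) = 3 \cdot 15 \left(-4\right) = 3 \left(-60\right) = -180$)
$k{\left(A,P \right)} = 189 A + 189 P$ ($k{\left(A,P \right)} = \left(A + P\right) 189 = 189 A + 189 P$)
$S{\left(D \right)} = D^{2} + 23 D$
$\left(S{\left(p \right)} + k{\left(-212,-213 \right)}\right) \left(-13073 + 1559\right) = \left(- 180 \left(23 - 180\right) + \left(189 \left(-212\right) + 189 \left(-213\right)\right)\right) \left(-13073 + 1559\right) = \left(\left(-180\right) \left(-157\right) - 80325\right) \left(-11514\right) = \left(28260 - 80325\right) \left(-11514\right) = \left(-52065\right) \left(-11514\right) = 599476410$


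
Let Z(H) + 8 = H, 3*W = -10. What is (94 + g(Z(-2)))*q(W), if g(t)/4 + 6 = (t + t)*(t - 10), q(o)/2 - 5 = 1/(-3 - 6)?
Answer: 146960/9 ≈ 16329.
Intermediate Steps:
W = -10/3 (W = (⅓)*(-10) = -10/3 ≈ -3.3333)
Z(H) = -8 + H
q(o) = 88/9 (q(o) = 10 + 2/(-3 - 6) = 10 + 2/(-9) = 10 + 2*(-⅑) = 10 - 2/9 = 88/9)
g(t) = -24 + 8*t*(-10 + t) (g(t) = -24 + 4*((t + t)*(t - 10)) = -24 + 4*((2*t)*(-10 + t)) = -24 + 4*(2*t*(-10 + t)) = -24 + 8*t*(-10 + t))
(94 + g(Z(-2)))*q(W) = (94 + (-24 - 80*(-8 - 2) + 8*(-8 - 2)²))*(88/9) = (94 + (-24 - 80*(-10) + 8*(-10)²))*(88/9) = (94 + (-24 + 800 + 8*100))*(88/9) = (94 + (-24 + 800 + 800))*(88/9) = (94 + 1576)*(88/9) = 1670*(88/9) = 146960/9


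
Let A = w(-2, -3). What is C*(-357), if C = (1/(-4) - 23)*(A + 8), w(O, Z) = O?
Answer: 99603/2 ≈ 49802.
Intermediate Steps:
A = -2
C = -279/2 (C = (1/(-4) - 23)*(-2 + 8) = (1*(-1/4) - 23)*6 = (-1/4 - 23)*6 = -93/4*6 = -279/2 ≈ -139.50)
C*(-357) = -279/2*(-357) = 99603/2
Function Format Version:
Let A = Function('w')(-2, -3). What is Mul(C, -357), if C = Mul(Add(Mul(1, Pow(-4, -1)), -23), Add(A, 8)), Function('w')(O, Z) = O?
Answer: Rational(99603, 2) ≈ 49802.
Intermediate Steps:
A = -2
C = Rational(-279, 2) (C = Mul(Add(Mul(1, Pow(-4, -1)), -23), Add(-2, 8)) = Mul(Add(Mul(1, Rational(-1, 4)), -23), 6) = Mul(Add(Rational(-1, 4), -23), 6) = Mul(Rational(-93, 4), 6) = Rational(-279, 2) ≈ -139.50)
Mul(C, -357) = Mul(Rational(-279, 2), -357) = Rational(99603, 2)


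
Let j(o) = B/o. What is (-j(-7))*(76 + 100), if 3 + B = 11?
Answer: 1408/7 ≈ 201.14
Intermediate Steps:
B = 8 (B = -3 + 11 = 8)
j(o) = 8/o
(-j(-7))*(76 + 100) = (-8/(-7))*(76 + 100) = -8*(-1)/7*176 = -1*(-8/7)*176 = (8/7)*176 = 1408/7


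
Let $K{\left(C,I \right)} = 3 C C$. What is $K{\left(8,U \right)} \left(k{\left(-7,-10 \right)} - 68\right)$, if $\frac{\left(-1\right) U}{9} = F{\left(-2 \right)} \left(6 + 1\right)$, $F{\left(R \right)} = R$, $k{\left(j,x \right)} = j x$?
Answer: $384$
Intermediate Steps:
$U = 126$ ($U = - 9 \left(- 2 \left(6 + 1\right)\right) = - 9 \left(\left(-2\right) 7\right) = \left(-9\right) \left(-14\right) = 126$)
$K{\left(C,I \right)} = 3 C^{2}$
$K{\left(8,U \right)} \left(k{\left(-7,-10 \right)} - 68\right) = 3 \cdot 8^{2} \left(\left(-7\right) \left(-10\right) - 68\right) = 3 \cdot 64 \left(70 - 68\right) = 192 \cdot 2 = 384$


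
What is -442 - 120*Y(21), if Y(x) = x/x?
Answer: -562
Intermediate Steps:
Y(x) = 1
-442 - 120*Y(21) = -442 - 120*1 = -442 - 120 = -562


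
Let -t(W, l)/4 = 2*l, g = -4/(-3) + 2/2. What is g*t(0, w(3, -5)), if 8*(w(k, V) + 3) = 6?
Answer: 42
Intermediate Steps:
w(k, V) = -9/4 (w(k, V) = -3 + (⅛)*6 = -3 + ¾ = -9/4)
g = 7/3 (g = -4*(-⅓) + 2*(½) = 4/3 + 1 = 7/3 ≈ 2.3333)
t(W, l) = -8*l
g*t(0, w(3, -5)) = 7*(-8*(-9/4))/3 = (7/3)*18 = 42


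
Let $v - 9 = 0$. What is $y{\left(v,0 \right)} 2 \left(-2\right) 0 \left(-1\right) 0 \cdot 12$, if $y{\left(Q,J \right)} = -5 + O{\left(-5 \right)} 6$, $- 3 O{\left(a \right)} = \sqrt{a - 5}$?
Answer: $0$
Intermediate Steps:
$O{\left(a \right)} = - \frac{\sqrt{-5 + a}}{3}$ ($O{\left(a \right)} = - \frac{\sqrt{a - 5}}{3} = - \frac{\sqrt{-5 + a}}{3}$)
$v = 9$ ($v = 9 + 0 = 9$)
$y{\left(Q,J \right)} = -5 - 2 i \sqrt{10}$ ($y{\left(Q,J \right)} = -5 + - \frac{\sqrt{-5 - 5}}{3} \cdot 6 = -5 + - \frac{\sqrt{-10}}{3} \cdot 6 = -5 + - \frac{i \sqrt{10}}{3} \cdot 6 = -5 - 2 i \sqrt{10}$)
$y{\left(v,0 \right)} 2 \left(-2\right) 0 \left(-1\right) 0 \cdot 12 = \left(-5 - 2 i \sqrt{10}\right) 2 \left(-2\right) 0 \left(-1\right) 0 \cdot 12 = \left(-10 - 4 i \sqrt{10}\right) \left(-2\right) 0 \left(-1\right) 0 \cdot 12 = \left(20 + 8 i \sqrt{10}\right) 0 \left(-1\right) 0 \cdot 12 = 0 \left(-1\right) 0 \cdot 12 = 0 \cdot 0 \cdot 12 = 0 \cdot 12 = 0$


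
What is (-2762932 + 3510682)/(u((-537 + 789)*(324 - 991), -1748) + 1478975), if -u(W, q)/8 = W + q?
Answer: 249250/945877 ≈ 0.26351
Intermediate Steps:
u(W, q) = -8*W - 8*q (u(W, q) = -8*(W + q) = -8*W - 8*q)
(-2762932 + 3510682)/(u((-537 + 789)*(324 - 991), -1748) + 1478975) = (-2762932 + 3510682)/((-8*(-537 + 789)*(324 - 991) - 8*(-1748)) + 1478975) = 747750/((-2016*(-667) + 13984) + 1478975) = 747750/((-8*(-168084) + 13984) + 1478975) = 747750/((1344672 + 13984) + 1478975) = 747750/(1358656 + 1478975) = 747750/2837631 = 747750*(1/2837631) = 249250/945877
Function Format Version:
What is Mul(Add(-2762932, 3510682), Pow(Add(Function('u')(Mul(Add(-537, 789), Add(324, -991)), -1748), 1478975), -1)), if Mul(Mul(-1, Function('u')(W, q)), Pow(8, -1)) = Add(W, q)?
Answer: Rational(249250, 945877) ≈ 0.26351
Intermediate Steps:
Function('u')(W, q) = Add(Mul(-8, W), Mul(-8, q)) (Function('u')(W, q) = Mul(-8, Add(W, q)) = Add(Mul(-8, W), Mul(-8, q)))
Mul(Add(-2762932, 3510682), Pow(Add(Function('u')(Mul(Add(-537, 789), Add(324, -991)), -1748), 1478975), -1)) = Mul(Add(-2762932, 3510682), Pow(Add(Add(Mul(-8, Mul(Add(-537, 789), Add(324, -991))), Mul(-8, -1748)), 1478975), -1)) = Mul(747750, Pow(Add(Add(Mul(-8, Mul(252, -667)), 13984), 1478975), -1)) = Mul(747750, Pow(Add(Add(Mul(-8, -168084), 13984), 1478975), -1)) = Mul(747750, Pow(Add(Add(1344672, 13984), 1478975), -1)) = Mul(747750, Pow(Add(1358656, 1478975), -1)) = Mul(747750, Pow(2837631, -1)) = Mul(747750, Rational(1, 2837631)) = Rational(249250, 945877)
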